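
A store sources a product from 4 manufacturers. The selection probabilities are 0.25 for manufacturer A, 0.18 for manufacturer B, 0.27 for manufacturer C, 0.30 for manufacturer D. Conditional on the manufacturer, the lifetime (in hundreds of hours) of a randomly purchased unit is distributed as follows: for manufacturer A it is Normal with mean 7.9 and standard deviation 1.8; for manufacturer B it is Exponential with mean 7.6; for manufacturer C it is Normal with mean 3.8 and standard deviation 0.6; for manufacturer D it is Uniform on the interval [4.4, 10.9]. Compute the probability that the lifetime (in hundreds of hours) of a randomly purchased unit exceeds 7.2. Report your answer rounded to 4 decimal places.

Conditional on each manufacturer, P(X > 7.2): A: 0.651321; B: 0.38776; C: 7.28011e-09; D: 0.569231.
By total probability, P(X > 7.2) = 0.25·0.651321 + 0.18·0.38776 + 0.27·7.28011e-09 + 0.3·0.569231 = 0.403396.

0.4034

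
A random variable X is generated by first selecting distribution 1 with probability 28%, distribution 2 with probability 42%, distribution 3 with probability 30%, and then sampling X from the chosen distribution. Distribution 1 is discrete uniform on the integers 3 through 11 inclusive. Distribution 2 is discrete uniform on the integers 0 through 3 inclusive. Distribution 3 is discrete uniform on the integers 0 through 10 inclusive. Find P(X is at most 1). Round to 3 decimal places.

0.265

Conditional on each component, P(X ≤ 1): 1: 0; 2: 0.5; 3: 0.181818.
By total probability, P(X ≤ 1) = 0.28·0 + 0.42·0.5 + 0.3·0.181818 = 0.264545.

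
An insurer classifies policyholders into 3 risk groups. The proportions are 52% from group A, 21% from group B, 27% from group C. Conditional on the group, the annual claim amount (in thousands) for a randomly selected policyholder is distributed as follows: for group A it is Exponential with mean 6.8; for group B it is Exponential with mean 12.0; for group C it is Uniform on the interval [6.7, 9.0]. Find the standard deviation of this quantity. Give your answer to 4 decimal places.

7.6477

Per component, A: μ=6.8, E[X²]=92.48; B: μ=12, E[X²]=288; C: μ=7.85, E[X²]=62.0633.
E[X] = 0.52·6.8 + 0.21·12 + 0.27·7.85 = 8.1755.
E[X²] = 0.52·92.48 + 0.21·288 + 0.27·62.0633 = 125.327.
Var(X) = E[X²] − (E[X])² = 125.327 − 66.8388 = 58.4879.
SD(X) = √58.4879 = 7.64774.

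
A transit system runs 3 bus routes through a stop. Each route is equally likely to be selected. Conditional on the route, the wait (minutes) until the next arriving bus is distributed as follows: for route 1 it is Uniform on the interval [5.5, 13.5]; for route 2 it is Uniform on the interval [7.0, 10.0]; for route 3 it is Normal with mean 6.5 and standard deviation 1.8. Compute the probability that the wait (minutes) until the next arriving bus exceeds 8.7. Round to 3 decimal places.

Conditional on each route, P(X > 8.7): 1: 0.6; 2: 0.433333; 3: 0.110812.
By total probability, P(X > 8.7) = 0.333333·0.6 + 0.333333·0.433333 + 0.333333·0.110812 = 0.381382.

0.381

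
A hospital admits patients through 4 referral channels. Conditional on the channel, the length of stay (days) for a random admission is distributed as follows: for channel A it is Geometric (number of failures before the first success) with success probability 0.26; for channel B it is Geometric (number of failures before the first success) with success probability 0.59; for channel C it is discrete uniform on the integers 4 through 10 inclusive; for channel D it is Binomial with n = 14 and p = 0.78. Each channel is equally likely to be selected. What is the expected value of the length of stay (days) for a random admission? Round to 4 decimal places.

Component means — A: 2.84615; B: 0.694915; C: 7; D: 10.92.
E[X] = 0.25·2.84615 + 0.25·0.694915 + 0.25·7 + 0.25·10.92 = 5.36527.

5.3653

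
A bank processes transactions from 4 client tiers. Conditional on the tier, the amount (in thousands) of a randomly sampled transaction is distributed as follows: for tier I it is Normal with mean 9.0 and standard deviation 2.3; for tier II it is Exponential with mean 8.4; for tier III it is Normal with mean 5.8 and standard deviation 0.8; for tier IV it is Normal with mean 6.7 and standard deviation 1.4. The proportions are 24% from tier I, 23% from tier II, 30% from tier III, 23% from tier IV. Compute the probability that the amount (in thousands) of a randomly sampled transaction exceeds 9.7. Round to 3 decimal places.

0.167

Conditional on each tier, P(X > 9.7): I: 0.380431; II: 0.315133; III: 5.44042e-07; IV: 0.0160623.
By total probability, P(X > 9.7) = 0.24·0.380431 + 0.23·0.315133 + 0.3·5.44042e-07 + 0.23·0.0160623 = 0.167479.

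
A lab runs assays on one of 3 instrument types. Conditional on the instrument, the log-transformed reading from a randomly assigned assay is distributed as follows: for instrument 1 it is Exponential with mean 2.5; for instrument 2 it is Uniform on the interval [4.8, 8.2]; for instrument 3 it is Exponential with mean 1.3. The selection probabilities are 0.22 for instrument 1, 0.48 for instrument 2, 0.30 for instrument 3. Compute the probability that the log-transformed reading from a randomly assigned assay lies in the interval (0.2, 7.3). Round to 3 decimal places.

Conditional on each instrument, P(0.2 < X < 7.3): 1: 0.869183; 2: 0.735294; 3: 0.853763.
By total probability, P(0.2 < X < 7.3) = 0.22·0.869183 + 0.48·0.735294 + 0.3·0.853763 = 0.80029.

0.800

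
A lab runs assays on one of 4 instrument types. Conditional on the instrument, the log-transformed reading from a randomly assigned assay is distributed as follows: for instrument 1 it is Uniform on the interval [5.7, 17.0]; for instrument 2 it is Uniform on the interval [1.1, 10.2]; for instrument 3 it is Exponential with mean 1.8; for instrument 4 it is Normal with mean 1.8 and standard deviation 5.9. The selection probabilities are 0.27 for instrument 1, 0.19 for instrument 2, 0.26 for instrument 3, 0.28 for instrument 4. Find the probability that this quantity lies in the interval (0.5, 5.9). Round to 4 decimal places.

Conditional on each instrument, P(0.5 < X < 5.9): 1: 0.0176991; 2: 0.527473; 3: 0.719753; 4: 0.343642.
By total probability, P(0.5 < X < 5.9) = 0.27·0.0176991 + 0.19·0.527473 + 0.26·0.719753 + 0.28·0.343642 = 0.388354.

0.3884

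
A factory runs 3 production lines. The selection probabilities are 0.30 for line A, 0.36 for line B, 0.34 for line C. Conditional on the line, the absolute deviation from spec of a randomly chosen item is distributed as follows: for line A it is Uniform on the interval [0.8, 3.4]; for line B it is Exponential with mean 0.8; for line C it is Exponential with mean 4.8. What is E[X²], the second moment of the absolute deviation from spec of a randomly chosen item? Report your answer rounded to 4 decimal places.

For each component E[X²] = Var + (mean)², giving A: 4.97333; B: 1.28; C: 46.08.
Overall E[X²] = 0.3·4.97333 + 0.36·1.28 + 0.34·46.08 = 17.62.

17.6200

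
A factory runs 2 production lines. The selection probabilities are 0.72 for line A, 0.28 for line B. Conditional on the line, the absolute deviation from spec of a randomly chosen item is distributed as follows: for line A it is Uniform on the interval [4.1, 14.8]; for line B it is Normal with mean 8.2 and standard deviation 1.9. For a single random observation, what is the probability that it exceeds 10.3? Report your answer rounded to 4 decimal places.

0.3405

Conditional on each line, P(X > 10.3): A: 0.420561; B: 0.134523.
By total probability, P(X > 10.3) = 0.72·0.420561 + 0.28·0.134523 = 0.34047.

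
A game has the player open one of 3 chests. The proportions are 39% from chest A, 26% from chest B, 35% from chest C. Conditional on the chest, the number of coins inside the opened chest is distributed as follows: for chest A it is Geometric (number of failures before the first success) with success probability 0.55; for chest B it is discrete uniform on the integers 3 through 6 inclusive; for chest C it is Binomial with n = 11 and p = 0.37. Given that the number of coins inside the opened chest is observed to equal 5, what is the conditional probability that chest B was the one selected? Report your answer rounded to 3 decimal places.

0.467

Likelihoods P(X=5 | ·): A: 0.010149; B: 0.25; C: 0.200306.
Posterior ∝ prior × likelihood. Numerator for B: 0.26·0.25 = 0.065.
Normalizing constant: 0.39·0.010149 + 0.26·0.25 + 0.35·0.200306 = 0.139065.
P(B | observation) = 0.065 / 0.139065 = 0.467407.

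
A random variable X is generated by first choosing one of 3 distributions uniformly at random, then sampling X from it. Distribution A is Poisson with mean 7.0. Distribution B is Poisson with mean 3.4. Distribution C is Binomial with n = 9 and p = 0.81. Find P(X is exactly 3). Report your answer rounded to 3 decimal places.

Conditional on each component, P(X = 3): A: 0.0521293; B: 0.218617; C: 0.00210018.
By total probability, P(X = 3) = 0.333333·0.0521293 + 0.333333·0.218617 + 0.333333·0.00210018 = 0.0909489.

0.091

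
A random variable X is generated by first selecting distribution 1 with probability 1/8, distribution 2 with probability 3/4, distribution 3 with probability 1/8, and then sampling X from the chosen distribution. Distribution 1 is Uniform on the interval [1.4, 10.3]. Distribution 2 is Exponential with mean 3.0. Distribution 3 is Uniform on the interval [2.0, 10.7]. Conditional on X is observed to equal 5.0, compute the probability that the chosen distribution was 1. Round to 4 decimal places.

0.1857

Likelihoods f(5.0 | ·): 1: 0.11236; 2: 0.0629585; 3: 0.114943.
Posterior ∝ prior × likelihood. Numerator for 1: 0.125·0.11236 = 0.0140449.
Normalizing constant: 0.125·0.11236 + 0.75·0.0629585 + 0.125·0.114943 = 0.0756317.
P(1 | observation) = 0.0140449 / 0.0756317 = 0.185702.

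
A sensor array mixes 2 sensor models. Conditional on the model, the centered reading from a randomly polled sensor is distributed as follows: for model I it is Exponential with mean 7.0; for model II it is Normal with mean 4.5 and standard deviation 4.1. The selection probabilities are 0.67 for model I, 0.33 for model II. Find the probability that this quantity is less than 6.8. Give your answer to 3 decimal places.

Conditional on each model, P(X < 6.8): I: 0.621458; II: 0.712593.
By total probability, P(X < 6.8) = 0.67·0.621458 + 0.33·0.712593 = 0.651533.

0.652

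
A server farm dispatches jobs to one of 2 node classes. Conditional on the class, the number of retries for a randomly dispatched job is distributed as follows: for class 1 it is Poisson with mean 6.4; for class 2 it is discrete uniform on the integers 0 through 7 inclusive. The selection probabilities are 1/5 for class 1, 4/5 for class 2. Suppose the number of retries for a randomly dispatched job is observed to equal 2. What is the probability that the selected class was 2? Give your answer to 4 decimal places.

0.9363

Likelihoods P(X=2 | ·): 1: 0.0340287; 2: 0.125.
Posterior ∝ prior × likelihood. Numerator for 2: 0.8·0.125 = 0.1.
Normalizing constant: 0.2·0.0340287 + 0.8·0.125 = 0.106806.
P(2 | observation) = 0.1 / 0.106806 = 0.936279.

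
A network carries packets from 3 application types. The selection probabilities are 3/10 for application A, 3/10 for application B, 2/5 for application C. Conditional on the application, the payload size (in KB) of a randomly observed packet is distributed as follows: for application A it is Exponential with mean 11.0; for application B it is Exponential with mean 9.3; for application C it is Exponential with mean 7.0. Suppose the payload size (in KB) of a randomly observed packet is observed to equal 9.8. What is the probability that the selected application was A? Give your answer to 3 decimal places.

Likelihoods f(9.8 | ·): A: 0.0372984; B: 0.0374864; C: 0.0352281.
Posterior ∝ prior × likelihood. Numerator for A: 0.3·0.0372984 = 0.0111895.
Normalizing constant: 0.3·0.0372984 + 0.3·0.0374864 + 0.4·0.0352281 = 0.0365267.
P(A | observation) = 0.0111895 / 0.0365267 = 0.306338.

0.306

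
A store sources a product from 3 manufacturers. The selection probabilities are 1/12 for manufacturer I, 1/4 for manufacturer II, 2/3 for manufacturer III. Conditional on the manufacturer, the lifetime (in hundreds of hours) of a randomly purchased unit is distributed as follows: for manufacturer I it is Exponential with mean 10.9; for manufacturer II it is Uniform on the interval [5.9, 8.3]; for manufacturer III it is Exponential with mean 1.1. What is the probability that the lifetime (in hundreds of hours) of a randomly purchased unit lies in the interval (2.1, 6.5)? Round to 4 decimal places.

Conditional on each manufacturer, P(2.1 < X < 6.5): I: 0.273933; II: 0.25; III: 0.1455.
By total probability, P(2.1 < X < 6.5) = 0.0833333·0.273933 + 0.25·0.25 + 0.666667·0.1455 = 0.182328.

0.1823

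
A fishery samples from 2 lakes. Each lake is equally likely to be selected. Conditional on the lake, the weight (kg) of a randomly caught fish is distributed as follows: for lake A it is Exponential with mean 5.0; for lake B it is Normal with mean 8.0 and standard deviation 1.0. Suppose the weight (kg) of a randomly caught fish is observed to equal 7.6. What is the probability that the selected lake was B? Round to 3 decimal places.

Likelihoods f(7.6 | ·): A: 0.0437424; B: 0.36827.
Posterior ∝ prior × likelihood. Numerator for B: 0.5·0.36827 = 0.184135.
Normalizing constant: 0.5·0.0437424 + 0.5·0.36827 = 0.206006.
P(B | observation) = 0.184135 / 0.206006 = 0.893832.

0.894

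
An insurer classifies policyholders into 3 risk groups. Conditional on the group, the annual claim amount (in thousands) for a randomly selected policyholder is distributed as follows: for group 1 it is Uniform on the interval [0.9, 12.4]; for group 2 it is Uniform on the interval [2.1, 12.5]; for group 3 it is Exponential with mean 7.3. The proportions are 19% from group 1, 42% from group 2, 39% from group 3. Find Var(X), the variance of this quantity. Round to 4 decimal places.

Per component, 1: μ=6.65, E[X²]=55.2433; 2: μ=7.3, E[X²]=62.3033; 3: μ=7.3, E[X²]=106.58.
E[X] = 0.19·6.65 + 0.42·7.3 + 0.39·7.3 = 7.1765.
E[X²] = 0.19·55.2433 + 0.42·62.3033 + 0.39·106.58 = 78.2298.
Var(X) = E[X²] − (E[X])² = 78.2298 − 51.5022 = 26.7277.

26.7277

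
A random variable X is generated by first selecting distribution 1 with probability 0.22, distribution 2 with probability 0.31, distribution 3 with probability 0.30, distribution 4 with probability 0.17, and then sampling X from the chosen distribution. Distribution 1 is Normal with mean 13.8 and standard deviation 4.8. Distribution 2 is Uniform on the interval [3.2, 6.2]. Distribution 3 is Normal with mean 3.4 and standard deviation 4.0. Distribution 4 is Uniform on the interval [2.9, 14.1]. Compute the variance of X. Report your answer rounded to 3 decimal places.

Per component, 1: μ=13.8, E[X²]=213.48; 2: μ=4.7, E[X²]=22.84; 3: μ=3.4, E[X²]=27.56; 4: μ=8.5, E[X²]=82.7033.
E[X] = 0.22·13.8 + 0.31·4.7 + 0.3·3.4 + 0.17·8.5 = 6.958.
E[X²] = 0.22·213.48 + 0.31·22.84 + 0.3·27.56 + 0.17·82.7033 = 76.3736.
Var(X) = E[X²] − (E[X])² = 76.3736 − 48.4138 = 27.9598.

27.960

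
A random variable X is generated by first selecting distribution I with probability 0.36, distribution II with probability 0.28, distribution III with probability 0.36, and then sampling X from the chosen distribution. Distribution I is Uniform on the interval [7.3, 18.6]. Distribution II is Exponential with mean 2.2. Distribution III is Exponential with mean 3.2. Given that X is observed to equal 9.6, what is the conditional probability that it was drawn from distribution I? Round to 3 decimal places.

Likelihoods f(9.6 | ·): I: 0.0884956; II: 0.00578728; III: 0.0155585.
Posterior ∝ prior × likelihood. Numerator for I: 0.36·0.0884956 = 0.0318584.
Normalizing constant: 0.36·0.0884956 + 0.28·0.00578728 + 0.36·0.0155585 = 0.0390799.
P(I | observation) = 0.0318584 / 0.0390799 = 0.815212.

0.815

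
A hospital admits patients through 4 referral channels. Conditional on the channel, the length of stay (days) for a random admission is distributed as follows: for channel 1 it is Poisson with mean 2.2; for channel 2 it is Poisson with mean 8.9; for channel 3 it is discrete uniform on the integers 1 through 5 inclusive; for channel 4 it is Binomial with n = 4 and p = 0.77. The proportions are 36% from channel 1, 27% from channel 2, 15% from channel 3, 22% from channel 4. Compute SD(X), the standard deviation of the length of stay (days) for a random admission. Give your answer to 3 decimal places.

3.396

Per component, 1: μ=2.2, E[X²]=7.04; 2: μ=8.9, E[X²]=88.11; 3: μ=3, E[X²]=11; 4: μ=3.08, E[X²]=10.1948.
E[X] = 0.36·2.2 + 0.27·8.9 + 0.15·3 + 0.22·3.08 = 4.3226.
E[X²] = 0.36·7.04 + 0.27·88.11 + 0.15·11 + 0.22·10.1948 = 30.217.
Var(X) = E[X²] − (E[X])² = 30.217 − 18.6849 = 11.5321.
SD(X) = √11.5321 = 3.39589.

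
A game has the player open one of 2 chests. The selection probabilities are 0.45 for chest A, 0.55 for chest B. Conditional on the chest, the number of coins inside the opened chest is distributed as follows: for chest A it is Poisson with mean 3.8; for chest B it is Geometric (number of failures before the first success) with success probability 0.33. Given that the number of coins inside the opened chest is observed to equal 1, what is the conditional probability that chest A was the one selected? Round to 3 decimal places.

Likelihoods P(X=1 | ·): A: 0.0850089; B: 0.2211.
Posterior ∝ prior × likelihood. Numerator for A: 0.45·0.0850089 = 0.038254.
Normalizing constant: 0.45·0.0850089 + 0.55·0.2211 = 0.159859.
P(A | observation) = 0.038254 / 0.159859 = 0.239298.

0.239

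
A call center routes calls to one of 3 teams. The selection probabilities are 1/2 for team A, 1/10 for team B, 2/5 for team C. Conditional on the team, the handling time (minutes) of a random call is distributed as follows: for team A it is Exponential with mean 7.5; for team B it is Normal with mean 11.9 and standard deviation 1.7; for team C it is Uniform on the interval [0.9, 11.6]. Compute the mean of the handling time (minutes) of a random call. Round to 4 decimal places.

Component means — A: 7.5; B: 11.9; C: 6.25.
E[X] = 0.5·7.5 + 0.1·11.9 + 0.4·6.25 = 7.44.

7.4400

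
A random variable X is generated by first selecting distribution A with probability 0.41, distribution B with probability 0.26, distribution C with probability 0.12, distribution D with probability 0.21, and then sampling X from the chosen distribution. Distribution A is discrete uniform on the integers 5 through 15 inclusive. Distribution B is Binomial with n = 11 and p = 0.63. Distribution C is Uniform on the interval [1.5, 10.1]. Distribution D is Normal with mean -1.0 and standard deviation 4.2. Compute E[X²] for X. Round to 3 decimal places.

66.944

For each component E[X²] = Var + (mean)², giving A: 110; B: 50.589; C: 39.8033; D: 18.64.
Overall E[X²] = 0.41·110 + 0.26·50.589 + 0.12·39.8033 + 0.21·18.64 = 66.9439.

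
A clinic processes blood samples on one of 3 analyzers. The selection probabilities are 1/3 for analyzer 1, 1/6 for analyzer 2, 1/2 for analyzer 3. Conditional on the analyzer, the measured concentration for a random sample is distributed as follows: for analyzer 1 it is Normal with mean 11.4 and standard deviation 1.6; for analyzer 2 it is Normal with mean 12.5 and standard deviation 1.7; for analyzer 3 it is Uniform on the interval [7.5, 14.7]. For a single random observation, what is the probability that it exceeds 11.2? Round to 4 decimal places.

Conditional on each analyzer, P(X > 11.2): 1: 0.549738; 2: 0.777777; 3: 0.486111.
By total probability, P(X > 11.2) = 0.333333·0.549738 + 0.166667·0.777777 + 0.5·0.486111 = 0.555931.

0.5559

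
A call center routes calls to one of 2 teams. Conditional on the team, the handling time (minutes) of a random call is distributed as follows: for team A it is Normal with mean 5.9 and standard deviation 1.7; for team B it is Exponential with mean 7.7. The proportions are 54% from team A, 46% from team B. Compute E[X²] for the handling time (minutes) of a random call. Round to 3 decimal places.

For each component E[X²] = Var + (mean)², giving A: 37.7; B: 118.58.
Overall E[X²] = 0.54·37.7 + 0.46·118.58 = 74.9048.

74.905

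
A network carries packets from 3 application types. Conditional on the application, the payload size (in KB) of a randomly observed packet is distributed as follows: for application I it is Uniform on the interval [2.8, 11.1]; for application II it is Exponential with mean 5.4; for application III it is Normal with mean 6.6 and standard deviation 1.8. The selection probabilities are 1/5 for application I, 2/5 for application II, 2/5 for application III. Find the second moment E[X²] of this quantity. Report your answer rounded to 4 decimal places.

52.8567

For each component E[X²] = Var + (mean)², giving I: 54.0433; II: 58.32; III: 46.8.
Overall E[X²] = 0.2·54.0433 + 0.4·58.32 + 0.4·46.8 = 52.8567.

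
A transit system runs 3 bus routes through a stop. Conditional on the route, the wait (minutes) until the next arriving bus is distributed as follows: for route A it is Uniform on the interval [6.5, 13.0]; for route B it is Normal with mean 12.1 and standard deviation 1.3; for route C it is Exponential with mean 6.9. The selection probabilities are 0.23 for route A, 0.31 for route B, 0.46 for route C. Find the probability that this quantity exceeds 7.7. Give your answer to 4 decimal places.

0.6481

Conditional on each route, P(X > 7.7): A: 0.815385; B: 0.999644; C: 0.327607.
By total probability, P(X > 7.7) = 0.23·0.815385 + 0.31·0.999644 + 0.46·0.327607 = 0.648127.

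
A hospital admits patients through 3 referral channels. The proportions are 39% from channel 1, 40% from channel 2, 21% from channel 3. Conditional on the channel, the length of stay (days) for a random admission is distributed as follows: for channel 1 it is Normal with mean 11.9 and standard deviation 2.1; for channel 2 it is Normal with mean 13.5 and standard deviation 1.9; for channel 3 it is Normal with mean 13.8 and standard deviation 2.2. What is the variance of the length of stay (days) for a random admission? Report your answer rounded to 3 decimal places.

Per component, 1: μ=11.9, E[X²]=146.02; 2: μ=13.5, E[X²]=185.86; 3: μ=13.8, E[X²]=195.28.
E[X] = 0.39·11.9 + 0.4·13.5 + 0.21·13.8 = 12.939.
E[X²] = 0.39·146.02 + 0.4·185.86 + 0.21·195.28 = 172.301.
Var(X) = E[X²] − (E[X])² = 172.301 − 167.418 = 4.88288.

4.883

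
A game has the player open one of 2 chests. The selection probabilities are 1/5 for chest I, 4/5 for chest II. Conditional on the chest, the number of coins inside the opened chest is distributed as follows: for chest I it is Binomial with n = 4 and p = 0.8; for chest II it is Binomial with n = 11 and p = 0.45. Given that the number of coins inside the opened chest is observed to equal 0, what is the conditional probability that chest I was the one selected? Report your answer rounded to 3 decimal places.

0.223

Likelihoods P(X=0 | ·): I: 0.0016; II: 0.00139312.
Posterior ∝ prior × likelihood. Numerator for I: 0.2·0.0016 = 0.00032.
Normalizing constant: 0.2·0.0016 + 0.8·0.00139312 = 0.0014345.
P(I | observation) = 0.00032 / 0.0014345 = 0.223074.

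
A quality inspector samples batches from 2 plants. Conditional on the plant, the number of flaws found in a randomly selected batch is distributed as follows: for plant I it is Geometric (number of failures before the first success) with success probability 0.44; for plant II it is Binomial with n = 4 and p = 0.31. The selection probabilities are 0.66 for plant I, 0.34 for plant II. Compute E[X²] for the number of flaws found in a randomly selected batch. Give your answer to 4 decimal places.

For each component E[X²] = Var + (mean)², giving I: 4.5124; II: 2.3932.
Overall E[X²] = 0.66·4.5124 + 0.34·2.3932 = 3.79187.

3.7919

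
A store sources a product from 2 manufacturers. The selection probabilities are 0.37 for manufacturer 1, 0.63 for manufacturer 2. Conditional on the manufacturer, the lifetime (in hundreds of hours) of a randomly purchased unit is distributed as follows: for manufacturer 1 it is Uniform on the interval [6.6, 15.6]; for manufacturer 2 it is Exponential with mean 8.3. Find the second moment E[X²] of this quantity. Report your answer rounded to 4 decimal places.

For each component E[X²] = Var + (mean)², giving 1: 129.96; 2: 137.78.
Overall E[X²] = 0.37·129.96 + 0.63·137.78 = 134.887.

134.8866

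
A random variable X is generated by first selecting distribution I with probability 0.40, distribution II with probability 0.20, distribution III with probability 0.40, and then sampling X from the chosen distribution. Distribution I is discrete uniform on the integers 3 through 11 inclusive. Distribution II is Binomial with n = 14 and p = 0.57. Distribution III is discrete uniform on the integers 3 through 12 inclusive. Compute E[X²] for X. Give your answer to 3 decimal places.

For each component E[X²] = Var + (mean)², giving I: 55.6667; II: 67.1118; III: 64.5.
Overall E[X²] = 0.4·55.6667 + 0.2·67.1118 + 0.4·64.5 = 61.489.

61.489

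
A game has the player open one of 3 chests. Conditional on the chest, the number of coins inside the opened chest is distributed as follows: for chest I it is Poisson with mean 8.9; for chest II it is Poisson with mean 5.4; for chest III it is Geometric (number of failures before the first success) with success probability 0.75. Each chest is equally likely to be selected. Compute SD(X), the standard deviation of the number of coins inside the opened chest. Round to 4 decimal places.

4.1572

Per component, I: μ=8.9, E[X²]=88.11; II: μ=5.4, E[X²]=34.56; III: μ=0.333333, E[X²]=0.555556.
E[X] = 0.333333·8.9 + 0.333333·5.4 + 0.333333·0.333333 = 4.87778.
E[X²] = 0.333333·88.11 + 0.333333·34.56 + 0.333333·0.555556 = 41.0752.
Var(X) = E[X²] − (E[X])² = 41.0752 − 23.7927 = 17.2825.
SD(X) = √17.2825 = 4.15722.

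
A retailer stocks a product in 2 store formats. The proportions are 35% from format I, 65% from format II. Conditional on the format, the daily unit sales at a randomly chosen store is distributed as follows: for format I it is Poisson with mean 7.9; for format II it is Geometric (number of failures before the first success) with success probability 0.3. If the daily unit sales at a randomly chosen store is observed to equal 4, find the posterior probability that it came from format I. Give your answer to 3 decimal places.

0.310

Likelihoods P(X=4 | ·): I: 0.0601687; II: 0.07203.
Posterior ∝ prior × likelihood. Numerator for I: 0.35·0.0601687 = 0.021059.
Normalizing constant: 0.35·0.0601687 + 0.65·0.07203 = 0.0678785.
P(I | observation) = 0.021059 / 0.0678785 = 0.310246.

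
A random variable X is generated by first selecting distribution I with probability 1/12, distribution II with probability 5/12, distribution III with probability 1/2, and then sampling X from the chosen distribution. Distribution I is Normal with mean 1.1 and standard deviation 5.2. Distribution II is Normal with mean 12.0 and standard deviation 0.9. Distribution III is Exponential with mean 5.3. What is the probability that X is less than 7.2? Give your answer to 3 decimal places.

Conditional on each component, P(X < 7.2): I: 0.879618; II: 4.8213e-08; III: 0.742952.
By total probability, P(X < 7.2) = 0.0833333·0.879618 + 0.416667·4.8213e-08 + 0.5·0.742952 = 0.444777.

0.445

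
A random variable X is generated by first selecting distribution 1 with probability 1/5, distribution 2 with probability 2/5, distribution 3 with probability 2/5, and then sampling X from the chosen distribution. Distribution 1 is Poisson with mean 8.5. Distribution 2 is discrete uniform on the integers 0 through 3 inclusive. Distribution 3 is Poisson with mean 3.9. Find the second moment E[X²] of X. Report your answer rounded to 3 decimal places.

For each component E[X²] = Var + (mean)², giving 1: 80.75; 2: 3.5; 3: 19.11.
Overall E[X²] = 0.2·80.75 + 0.4·3.5 + 0.4·19.11 = 25.194.

25.194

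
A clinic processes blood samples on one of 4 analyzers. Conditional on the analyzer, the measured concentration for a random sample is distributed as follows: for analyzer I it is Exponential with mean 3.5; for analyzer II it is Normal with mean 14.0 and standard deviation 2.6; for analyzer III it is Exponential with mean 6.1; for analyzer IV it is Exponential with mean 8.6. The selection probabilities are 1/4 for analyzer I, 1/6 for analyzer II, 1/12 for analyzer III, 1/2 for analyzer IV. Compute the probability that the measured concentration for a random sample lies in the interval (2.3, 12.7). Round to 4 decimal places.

Conditional on each analyzer, P(2.3 < X < 12.7): I: 0.491776; II: 0.308534; III: 0.561198; IV: 0.536955.
By total probability, P(2.3 < X < 12.7) = 0.25·0.491776 + 0.166667·0.308534 + 0.0833333·0.561198 + 0.5·0.536955 = 0.48961.

0.4896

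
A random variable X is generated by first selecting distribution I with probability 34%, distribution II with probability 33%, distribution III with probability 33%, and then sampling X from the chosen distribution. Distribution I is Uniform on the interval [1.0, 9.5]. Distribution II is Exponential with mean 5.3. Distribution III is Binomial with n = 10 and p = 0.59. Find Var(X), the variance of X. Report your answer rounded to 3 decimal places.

12.202

Per component, I: μ=5.25, E[X²]=33.5833; II: μ=5.3, E[X²]=56.18; III: μ=5.9, E[X²]=37.229.
E[X] = 0.34·5.25 + 0.33·5.3 + 0.33·5.9 = 5.481.
E[X²] = 0.34·33.5833 + 0.33·56.18 + 0.33·37.229 = 42.2433.
Var(X) = E[X²] − (E[X])² = 42.2433 − 30.0414 = 12.2019.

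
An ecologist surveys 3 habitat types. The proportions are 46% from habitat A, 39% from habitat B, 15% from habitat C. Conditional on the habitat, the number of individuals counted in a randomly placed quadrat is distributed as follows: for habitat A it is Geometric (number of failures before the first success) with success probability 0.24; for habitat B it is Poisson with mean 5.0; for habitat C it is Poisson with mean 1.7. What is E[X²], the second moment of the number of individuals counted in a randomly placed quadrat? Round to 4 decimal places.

For each component E[X²] = Var + (mean)², giving A: 23.2222; B: 30; C: 4.59.
Overall E[X²] = 0.46·23.2222 + 0.39·30 + 0.15·4.59 = 23.0707.

23.0707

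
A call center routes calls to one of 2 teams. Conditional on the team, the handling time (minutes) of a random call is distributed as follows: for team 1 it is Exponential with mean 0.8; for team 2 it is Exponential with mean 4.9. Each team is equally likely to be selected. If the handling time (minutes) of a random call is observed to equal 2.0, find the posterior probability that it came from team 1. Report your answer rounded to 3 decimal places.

Likelihoods f(2.0 | ·): 1: 0.102606; 2: 0.135688.
Posterior ∝ prior × likelihood. Numerator for 1: 0.5·0.102606 = 0.0513031.
Normalizing constant: 0.5·0.102606 + 0.5·0.135688 = 0.119147.
P(1 | observation) = 0.0513031 / 0.119147 = 0.430587.

0.431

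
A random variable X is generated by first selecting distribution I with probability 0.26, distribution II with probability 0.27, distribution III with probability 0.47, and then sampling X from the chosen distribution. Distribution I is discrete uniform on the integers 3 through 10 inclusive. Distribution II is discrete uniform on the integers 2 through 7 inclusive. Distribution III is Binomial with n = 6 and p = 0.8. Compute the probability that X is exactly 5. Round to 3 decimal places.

0.262

Conditional on each component, P(X = 5): I: 0.125; II: 0.166667; III: 0.393216.
By total probability, P(X = 5) = 0.26·0.125 + 0.27·0.166667 + 0.47·0.393216 = 0.262312.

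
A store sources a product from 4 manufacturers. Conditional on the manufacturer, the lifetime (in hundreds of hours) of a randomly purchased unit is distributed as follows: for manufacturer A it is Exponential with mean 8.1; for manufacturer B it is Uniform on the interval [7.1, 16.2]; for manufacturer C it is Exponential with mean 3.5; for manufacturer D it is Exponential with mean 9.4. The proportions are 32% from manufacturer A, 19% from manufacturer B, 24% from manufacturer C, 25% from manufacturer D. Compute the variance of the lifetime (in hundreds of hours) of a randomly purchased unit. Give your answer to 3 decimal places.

55.221

Per component, A: μ=8.1, E[X²]=131.22; B: μ=11.65, E[X²]=142.623; C: μ=3.5, E[X²]=24.5; D: μ=9.4, E[X²]=176.72.
E[X] = 0.32·8.1 + 0.19·11.65 + 0.24·3.5 + 0.25·9.4 = 7.9955.
E[X²] = 0.32·131.22 + 0.19·142.623 + 0.24·24.5 + 0.25·176.72 = 119.149.
Var(X) = E[X²] − (E[X])² = 119.149 − 63.928 = 55.2208.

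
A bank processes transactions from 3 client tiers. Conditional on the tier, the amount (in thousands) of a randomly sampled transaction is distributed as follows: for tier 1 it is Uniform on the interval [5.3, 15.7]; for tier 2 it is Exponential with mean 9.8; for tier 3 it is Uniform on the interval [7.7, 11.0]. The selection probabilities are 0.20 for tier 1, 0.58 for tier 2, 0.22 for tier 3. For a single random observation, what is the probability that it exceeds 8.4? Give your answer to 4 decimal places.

0.5599

Conditional on each tier, P(X > 8.4): 1: 0.701923; 2: 0.424373; 3: 0.787879.
By total probability, P(X > 8.4) = 0.2·0.701923 + 0.58·0.424373 + 0.22·0.787879 = 0.559854.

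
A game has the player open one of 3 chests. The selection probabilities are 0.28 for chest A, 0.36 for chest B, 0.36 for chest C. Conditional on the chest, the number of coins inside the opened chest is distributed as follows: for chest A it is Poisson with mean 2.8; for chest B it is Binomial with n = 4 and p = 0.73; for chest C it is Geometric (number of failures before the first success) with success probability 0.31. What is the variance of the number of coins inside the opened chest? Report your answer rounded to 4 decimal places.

3.7498

Per component, A: μ=2.8, E[X²]=10.64; B: μ=2.92, E[X²]=9.3148; C: μ=2.22581, E[X²]=12.1342.
E[X] = 0.28·2.8 + 0.36·2.92 + 0.36·2.22581 = 2.63649.
E[X²] = 0.28·10.64 + 0.36·9.3148 + 0.36·12.1342 = 10.7009.
Var(X) = E[X²] − (E[X])² = 10.7009 − 6.95108 = 3.74977.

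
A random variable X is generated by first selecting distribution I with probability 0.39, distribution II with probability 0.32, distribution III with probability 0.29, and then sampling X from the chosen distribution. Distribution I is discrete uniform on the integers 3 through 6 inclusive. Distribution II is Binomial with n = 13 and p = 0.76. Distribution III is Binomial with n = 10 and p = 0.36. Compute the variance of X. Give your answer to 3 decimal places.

Per component, I: μ=4.5, E[X²]=21.5; II: μ=9.88, E[X²]=99.9856; III: μ=3.6, E[X²]=15.264.
E[X] = 0.39·4.5 + 0.32·9.88 + 0.29·3.6 = 5.9606.
E[X²] = 0.39·21.5 + 0.32·99.9856 + 0.29·15.264 = 44.807.
Var(X) = E[X²] − (E[X])² = 44.807 − 35.5288 = 9.2782.

9.278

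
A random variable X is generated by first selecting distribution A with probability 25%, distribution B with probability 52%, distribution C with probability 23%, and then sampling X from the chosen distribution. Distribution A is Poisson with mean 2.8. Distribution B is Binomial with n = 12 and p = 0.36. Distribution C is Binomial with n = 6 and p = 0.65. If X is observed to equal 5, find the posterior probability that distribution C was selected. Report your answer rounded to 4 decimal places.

0.2991

Likelihoods P(X=5 | ·): A: 0.0872136; B: 0.210619; C: 0.243661.
Posterior ∝ prior × likelihood. Numerator for C: 0.23·0.243661 = 0.056042.
Normalizing constant: 0.25·0.0872136 + 0.52·0.210619 + 0.23·0.243661 = 0.187367.
P(C | observation) = 0.056042 / 0.187367 = 0.299103.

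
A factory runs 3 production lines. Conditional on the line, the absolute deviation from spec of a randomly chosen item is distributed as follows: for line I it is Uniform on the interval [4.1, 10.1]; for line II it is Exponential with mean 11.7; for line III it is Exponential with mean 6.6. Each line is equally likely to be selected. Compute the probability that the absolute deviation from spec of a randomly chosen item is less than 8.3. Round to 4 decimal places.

0.6412

Conditional on each line, P(X < 8.3): I: 0.7; II: 0.508062; III: 0.715657.
By total probability, P(X < 8.3) = 0.333333·0.7 + 0.333333·0.508062 + 0.333333·0.715657 = 0.64124.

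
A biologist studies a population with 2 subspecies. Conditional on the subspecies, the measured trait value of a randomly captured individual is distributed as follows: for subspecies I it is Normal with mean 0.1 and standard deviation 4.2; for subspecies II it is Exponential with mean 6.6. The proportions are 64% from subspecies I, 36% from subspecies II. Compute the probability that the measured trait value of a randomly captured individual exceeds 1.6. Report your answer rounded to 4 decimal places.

Conditional on each subspecies, P(X > 1.6): I: 0.360492; II: 0.784723.
By total probability, P(X > 1.6) = 0.64·0.360492 + 0.36·0.784723 = 0.513216.

0.5132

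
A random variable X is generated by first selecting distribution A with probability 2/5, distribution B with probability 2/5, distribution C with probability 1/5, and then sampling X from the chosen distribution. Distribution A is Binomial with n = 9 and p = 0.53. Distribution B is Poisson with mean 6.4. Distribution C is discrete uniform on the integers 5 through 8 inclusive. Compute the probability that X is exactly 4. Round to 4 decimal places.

Conditional on each component, P(X = 4): A: 0.228015; B: 0.116151; C: 0.
By total probability, P(X = 4) = 0.4·0.228015 + 0.4·0.116151 + 0.2·0 = 0.137666.

0.1377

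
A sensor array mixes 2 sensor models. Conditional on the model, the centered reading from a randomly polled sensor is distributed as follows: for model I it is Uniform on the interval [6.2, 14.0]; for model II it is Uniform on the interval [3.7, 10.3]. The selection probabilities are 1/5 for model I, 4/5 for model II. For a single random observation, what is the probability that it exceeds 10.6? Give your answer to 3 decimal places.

Conditional on each model, P(X > 10.6): I: 0.435897; II: 0.
By total probability, P(X > 10.6) = 0.2·0.435897 + 0.8·0 = 0.0871795.

0.087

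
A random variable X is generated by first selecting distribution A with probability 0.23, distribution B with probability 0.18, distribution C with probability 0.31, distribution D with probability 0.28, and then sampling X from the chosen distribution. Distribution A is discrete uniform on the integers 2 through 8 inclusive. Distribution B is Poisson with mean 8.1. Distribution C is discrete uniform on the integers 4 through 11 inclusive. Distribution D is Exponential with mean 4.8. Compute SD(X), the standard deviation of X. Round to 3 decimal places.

Per component, A: μ=5, E[X²]=29; B: μ=8.1, E[X²]=73.71; C: μ=7.5, E[X²]=61.5; D: μ=4.8, E[X²]=46.08.
E[X] = 0.23·5 + 0.18·8.1 + 0.31·7.5 + 0.28·4.8 = 6.277.
E[X²] = 0.23·29 + 0.18·73.71 + 0.31·61.5 + 0.28·46.08 = 51.9052.
Var(X) = E[X²] − (E[X])² = 51.9052 − 39.4007 = 12.5045.
SD(X) = √12.5045 = 3.53617.

3.536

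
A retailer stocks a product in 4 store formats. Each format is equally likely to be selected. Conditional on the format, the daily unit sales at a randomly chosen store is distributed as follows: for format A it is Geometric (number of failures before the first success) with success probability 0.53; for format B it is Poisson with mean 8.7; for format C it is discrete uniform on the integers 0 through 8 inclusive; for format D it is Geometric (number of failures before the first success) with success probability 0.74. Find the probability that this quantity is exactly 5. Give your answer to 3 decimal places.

Conditional on each format, P(X = 5): A: 0.0121553; B: 0.0691915; C: 0.111111; D: 0.000879222.
By total probability, P(X = 5) = 0.25·0.0121553 + 0.25·0.0691915 + 0.25·0.111111 + 0.25·0.000879222 = 0.0483343.

0.048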